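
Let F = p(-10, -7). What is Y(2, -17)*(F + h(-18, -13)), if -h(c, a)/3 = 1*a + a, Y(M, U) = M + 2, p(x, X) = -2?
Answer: 304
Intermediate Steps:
Y(M, U) = 2 + M
h(c, a) = -6*a (h(c, a) = -3*(1*a + a) = -3*(a + a) = -6*a)
F = -2
Y(2, -17)*(F + h(-18, -13)) = (2 + 2)*(-2 - 6*(-13)) = 4*(-2 + 78) = 4*76 = 304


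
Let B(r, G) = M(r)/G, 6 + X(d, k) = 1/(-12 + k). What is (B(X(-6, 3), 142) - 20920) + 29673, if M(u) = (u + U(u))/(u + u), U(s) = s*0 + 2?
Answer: 136721897/15620 ≈ 8753.0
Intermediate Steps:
U(s) = 2 (U(s) = 0 + 2 = 2)
M(u) = (2 + u)/(2*u) (M(u) = (u + 2)/(u + u) = (2 + u)/((2*u)) = (2 + u)*(1/(2*u)) = (2 + u)/(2*u))
X(d, k) = -6 + 1/(-12 + k)
B(r, G) = (2 + r)/(2*G*r) (B(r, G) = ((2 + r)/(2*r))/G = (2 + r)/(2*G*r))
(B(X(-6, 3), 142) - 20920) + 29673 = ((½)*(2 + (73 - 6*3)/(-12 + 3))/(142*((73 - 6*3)/(-12 + 3))) - 20920) + 29673 = ((½)*(1/142)*(2 + (73 - 18)/(-9))/((73 - 18)/(-9)) - 20920) + 29673 = ((½)*(1/142)*(2 - ⅑*55)/(-⅑*55) - 20920) + 29673 = ((½)*(1/142)*(2 - 55/9)/(-55/9) - 20920) + 29673 = ((½)*(1/142)*(-9/55)*(-37/9) - 20920) + 29673 = (37/15620 - 20920) + 29673 = -326770363/15620 + 29673 = 136721897/15620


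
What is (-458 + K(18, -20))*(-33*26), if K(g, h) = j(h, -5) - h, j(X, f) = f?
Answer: 380094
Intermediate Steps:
K(g, h) = -5 - h
(-458 + K(18, -20))*(-33*26) = (-458 + (-5 - 1*(-20)))*(-33*26) = (-458 + (-5 + 20))*(-858) = (-458 + 15)*(-858) = -443*(-858) = 380094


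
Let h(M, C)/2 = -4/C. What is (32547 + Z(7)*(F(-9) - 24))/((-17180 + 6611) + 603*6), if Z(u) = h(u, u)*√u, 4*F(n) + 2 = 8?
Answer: -10849/2317 - 60*√7/16219 ≈ -4.6921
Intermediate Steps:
F(n) = 3/2 (F(n) = -½ + (¼)*8 = -½ + 2 = 3/2)
h(M, C) = -8/C (h(M, C) = 2*(-4/C) = -8/C)
Z(u) = -8/√u (Z(u) = (-8/u)*√u = -8/√u)
(32547 + Z(7)*(F(-9) - 24))/((-17180 + 6611) + 603*6) = (32547 + (-8*√7/7)*(3/2 - 24))/((-17180 + 6611) + 603*6) = (32547 - 8*√7/7*(-45/2))/(-10569 + 3618) = (32547 - 8*√7/7*(-45/2))/(-6951) = (32547 + 180*√7/7)*(-1/6951) = -10849/2317 - 60*√7/16219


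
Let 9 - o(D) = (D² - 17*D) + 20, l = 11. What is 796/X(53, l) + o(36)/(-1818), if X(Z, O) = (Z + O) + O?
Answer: 499751/45450 ≈ 10.996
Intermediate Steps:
X(Z, O) = Z + 2*O (X(Z, O) = (O + Z) + O = Z + 2*O)
o(D) = -11 - D² + 17*D (o(D) = 9 - ((D² - 17*D) + 20) = 9 - (20 + D² - 17*D) = 9 + (-20 - D² + 17*D) = -11 - D² + 17*D)
796/X(53, l) + o(36)/(-1818) = 796/(53 + 2*11) + (-11 - 1*36² + 17*36)/(-1818) = 796/(53 + 22) + (-11 - 1*1296 + 612)*(-1/1818) = 796/75 + (-11 - 1296 + 612)*(-1/1818) = 796*(1/75) - 695*(-1/1818) = 796/75 + 695/1818 = 499751/45450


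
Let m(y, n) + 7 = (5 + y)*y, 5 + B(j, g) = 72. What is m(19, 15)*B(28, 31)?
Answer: 30083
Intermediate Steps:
B(j, g) = 67 (B(j, g) = -5 + 72 = 67)
m(y, n) = -7 + y*(5 + y) (m(y, n) = -7 + (5 + y)*y = -7 + y*(5 + y))
m(19, 15)*B(28, 31) = (-7 + 19**2 + 5*19)*67 = (-7 + 361 + 95)*67 = 449*67 = 30083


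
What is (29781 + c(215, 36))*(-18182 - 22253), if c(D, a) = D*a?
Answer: -1517161635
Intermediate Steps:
(29781 + c(215, 36))*(-18182 - 22253) = (29781 + 215*36)*(-18182 - 22253) = (29781 + 7740)*(-40435) = 37521*(-40435) = -1517161635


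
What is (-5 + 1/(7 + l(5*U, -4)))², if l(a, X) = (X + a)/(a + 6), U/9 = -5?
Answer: 73805281/3104644 ≈ 23.773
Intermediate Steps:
U = -45 (U = 9*(-5) = -45)
l(a, X) = (X + a)/(6 + a)
(-5 + 1/(7 + l(5*U, -4)))² = (-5 + 1/(7 + (-4 + 5*(-45))/(6 + 5*(-45))))² = (-5 + 1/(7 + (-4 - 225)/(6 - 225)))² = (-5 + 1/(7 - 229/(-219)))² = (-5 + 1/(7 - 1/219*(-229)))² = (-5 + 1/(7 + 229/219))² = (-5 + 1/(1762/219))² = (-5 + 219/1762)² = (-8591/1762)² = 73805281/3104644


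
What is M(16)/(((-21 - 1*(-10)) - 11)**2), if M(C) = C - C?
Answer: 0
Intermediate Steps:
M(C) = 0
M(16)/(((-21 - 1*(-10)) - 11)**2) = 0/(((-21 - 1*(-10)) - 11)**2) = 0/(((-21 + 10) - 11)**2) = 0/((-11 - 11)**2) = 0/((-22)**2) = 0/484 = 0*(1/484) = 0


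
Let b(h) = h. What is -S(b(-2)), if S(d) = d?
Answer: 2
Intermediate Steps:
-S(b(-2)) = -1*(-2) = 2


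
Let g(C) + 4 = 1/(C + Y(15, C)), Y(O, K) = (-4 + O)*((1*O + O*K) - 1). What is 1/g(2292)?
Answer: -380626/1522503 ≈ -0.25000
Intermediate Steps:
Y(O, K) = (-4 + O)*(-1 + O + K*O) (Y(O, K) = (-4 + O)*((O + K*O) - 1) = (-4 + O)*(-1 + O + K*O))
g(C) = -4 + 1/(154 + 166*C) (g(C) = -4 + 1/(C + (4 + 15² - 5*15 + C*15² - 4*C*15)) = -4 + 1/(C + (4 + 225 - 75 + C*225 - 60*C)) = -4 + 1/(C + (4 + 225 - 75 + 225*C - 60*C)) = -4 + 1/(C + (154 + 165*C)) = -4 + 1/(154 + 166*C))
1/g(2292) = 1/((-615 - 664*2292)/(2*(77 + 83*2292))) = 1/((-615 - 1521888)/(2*(77 + 190236))) = 1/((½)*(-1522503)/190313) = 1/((½)*(1/190313)*(-1522503)) = 1/(-1522503/380626) = -380626/1522503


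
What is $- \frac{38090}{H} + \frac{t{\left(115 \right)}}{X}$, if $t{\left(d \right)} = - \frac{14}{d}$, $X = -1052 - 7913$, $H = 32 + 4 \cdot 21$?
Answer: $- \frac{19634918063}{59796550} \approx -328.36$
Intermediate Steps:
$H = 116$ ($H = 32 + 84 = 116$)
$X = -8965$ ($X = -1052 - 7913 = -8965$)
$- \frac{38090}{H} + \frac{t{\left(115 \right)}}{X} = - \frac{38090}{116} + \frac{\left(-14\right) \frac{1}{115}}{-8965} = \left(-38090\right) \frac{1}{116} + \left(-14\right) \frac{1}{115} \left(- \frac{1}{8965}\right) = - \frac{19045}{58} - - \frac{14}{1030975} = - \frac{19045}{58} + \frac{14}{1030975} = - \frac{19634918063}{59796550}$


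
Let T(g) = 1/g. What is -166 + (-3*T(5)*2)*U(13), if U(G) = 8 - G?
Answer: -160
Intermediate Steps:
T(g) = 1/g
-166 + (-3*T(5)*2)*U(13) = -166 + (-3/5*2)*(8 - 1*13) = -166 + (-3*1/5*2)*(8 - 13) = -166 - 3/5*2*(-5) = -166 - 6/5*(-5) = -166 + 6 = -160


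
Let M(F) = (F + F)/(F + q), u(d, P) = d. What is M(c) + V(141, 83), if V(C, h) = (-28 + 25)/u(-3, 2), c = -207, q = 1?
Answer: 310/103 ≈ 3.0097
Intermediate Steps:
M(F) = 2*F/(1 + F) (M(F) = (F + F)/(F + 1) = (2*F)/(1 + F) = 2*F/(1 + F))
V(C, h) = 1 (V(C, h) = (-28 + 25)/(-3) = -3*(-⅓) = 1)
M(c) + V(141, 83) = 2*(-207)/(1 - 207) + 1 = 2*(-207)/(-206) + 1 = 2*(-207)*(-1/206) + 1 = 207/103 + 1 = 310/103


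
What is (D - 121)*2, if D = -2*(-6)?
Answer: -218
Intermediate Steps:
D = 12
(D - 121)*2 = (12 - 121)*2 = -109*2 = -218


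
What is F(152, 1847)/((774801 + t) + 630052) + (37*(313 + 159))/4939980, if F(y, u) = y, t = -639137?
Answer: 882708824/236413857855 ≈ 0.0037337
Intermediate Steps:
F(152, 1847)/((774801 + t) + 630052) + (37*(313 + 159))/4939980 = 152/((774801 - 639137) + 630052) + (37*(313 + 159))/4939980 = 152/(135664 + 630052) + (37*472)*(1/4939980) = 152/765716 + 17464*(1/4939980) = 152*(1/765716) + 4366/1234995 = 38/191429 + 4366/1234995 = 882708824/236413857855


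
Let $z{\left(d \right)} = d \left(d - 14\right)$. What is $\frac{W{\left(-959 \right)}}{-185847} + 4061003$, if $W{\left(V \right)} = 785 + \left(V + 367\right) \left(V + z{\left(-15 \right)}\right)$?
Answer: $\frac{754724913548}{185847} \approx 4.061 \cdot 10^{6}$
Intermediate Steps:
$z{\left(d \right)} = d \left(-14 + d\right)$
$W{\left(V \right)} = 785 + \left(367 + V\right) \left(435 + V\right)$ ($W{\left(V \right)} = 785 + \left(V + 367\right) \left(V - 15 \left(-14 - 15\right)\right) = 785 + \left(367 + V\right) \left(V - -435\right) = 785 + \left(367 + V\right) \left(V + 435\right) = 785 + \left(367 + V\right) \left(435 + V\right)$)
$\frac{W{\left(-959 \right)}}{-185847} + 4061003 = \frac{160430 + \left(-959\right)^{2} + 802 \left(-959\right)}{-185847} + 4061003 = \left(160430 + 919681 - 769118\right) \left(- \frac{1}{185847}\right) + 4061003 = 310993 \left(- \frac{1}{185847}\right) + 4061003 = - \frac{310993}{185847} + 4061003 = \frac{754724913548}{185847}$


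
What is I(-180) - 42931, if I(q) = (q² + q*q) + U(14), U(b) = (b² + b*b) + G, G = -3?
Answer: 22258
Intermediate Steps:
U(b) = -3 + 2*b² (U(b) = (b² + b*b) - 3 = (b² + b²) - 3 = 2*b² - 3 = -3 + 2*b²)
I(q) = 389 + 2*q² (I(q) = (q² + q*q) + (-3 + 2*14²) = (q² + q²) + (-3 + 2*196) = 2*q² + (-3 + 392) = 2*q² + 389 = 389 + 2*q²)
I(-180) - 42931 = (389 + 2*(-180)²) - 42931 = (389 + 2*32400) - 42931 = (389 + 64800) - 42931 = 65189 - 42931 = 22258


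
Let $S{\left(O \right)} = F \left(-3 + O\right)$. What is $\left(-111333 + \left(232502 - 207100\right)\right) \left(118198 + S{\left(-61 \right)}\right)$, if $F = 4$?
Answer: $-10134874002$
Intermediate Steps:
$S{\left(O \right)} = -12 + 4 O$ ($S{\left(O \right)} = 4 \left(-3 + O\right) = -12 + 4 O$)
$\left(-111333 + \left(232502 - 207100\right)\right) \left(118198 + S{\left(-61 \right)}\right) = \left(-111333 + \left(232502 - 207100\right)\right) \left(118198 + \left(-12 + 4 \left(-61\right)\right)\right) = \left(-111333 + 25402\right) \left(118198 - 256\right) = - 85931 \left(118198 - 256\right) = \left(-85931\right) 117942 = -10134874002$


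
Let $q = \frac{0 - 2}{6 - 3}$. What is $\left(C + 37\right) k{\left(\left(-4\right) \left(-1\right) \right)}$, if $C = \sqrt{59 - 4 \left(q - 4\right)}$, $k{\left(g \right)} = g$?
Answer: $148 + \frac{4 \sqrt{699}}{3} \approx 183.25$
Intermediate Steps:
$q = - \frac{2}{3} \approx -0.66667$
$C = \frac{\sqrt{699}}{3}$ ($C = \sqrt{59 - 4 \left(- \frac{2}{3} - 4\right)} = \sqrt{59 - - \frac{56}{3}} = \sqrt{59 + \frac{56}{3}} = \sqrt{\frac{233}{3}} = \frac{\sqrt{699}}{3} \approx 8.8129$)
$\left(C + 37\right) k{\left(\left(-4\right) \left(-1\right) \right)} = \left(\frac{\sqrt{699}}{3} + 37\right) \left(\left(-4\right) \left(-1\right)\right) = \left(37 + \frac{\sqrt{699}}{3}\right) 4 = 148 + \frac{4 \sqrt{699}}{3}$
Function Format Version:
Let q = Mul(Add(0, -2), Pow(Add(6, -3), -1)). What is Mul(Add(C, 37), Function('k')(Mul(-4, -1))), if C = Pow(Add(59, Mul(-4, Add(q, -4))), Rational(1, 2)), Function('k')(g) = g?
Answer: Add(148, Mul(Rational(4, 3), Pow(699, Rational(1, 2)))) ≈ 183.25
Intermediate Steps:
q = Rational(-2, 3) (q = Mul(-2, Pow(3, -1)) = Mul(-2, Rational(1, 3)) = Rational(-2, 3) ≈ -0.66667)
C = Mul(Rational(1, 3), Pow(699, Rational(1, 2))) (C = Pow(Add(59, Mul(-4, Add(Rational(-2, 3), -4))), Rational(1, 2)) = Pow(Add(59, Mul(-4, Rational(-14, 3))), Rational(1, 2)) = Pow(Add(59, Rational(56, 3)), Rational(1, 2)) = Pow(Rational(233, 3), Rational(1, 2)) = Mul(Rational(1, 3), Pow(699, Rational(1, 2))) ≈ 8.8129)
Mul(Add(C, 37), Function('k')(Mul(-4, -1))) = Mul(Add(Mul(Rational(1, 3), Pow(699, Rational(1, 2))), 37), Mul(-4, -1)) = Mul(Add(37, Mul(Rational(1, 3), Pow(699, Rational(1, 2)))), 4) = Add(148, Mul(Rational(4, 3), Pow(699, Rational(1, 2))))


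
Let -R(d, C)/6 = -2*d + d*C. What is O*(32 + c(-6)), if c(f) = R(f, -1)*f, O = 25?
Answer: 17000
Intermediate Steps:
R(d, C) = 12*d - 6*C*d (R(d, C) = -6*(-2*d + d*C) = -6*(-2*d + C*d) = 12*d - 6*C*d)
c(f) = 18*f**2 (c(f) = (6*f*(2 - 1*(-1)))*f = (6*f*(2 + 1))*f = (6*f*3)*f = (18*f)*f = 18*f**2)
O*(32 + c(-6)) = 25*(32 + 18*(-6)**2) = 25*(32 + 18*36) = 25*(32 + 648) = 25*680 = 17000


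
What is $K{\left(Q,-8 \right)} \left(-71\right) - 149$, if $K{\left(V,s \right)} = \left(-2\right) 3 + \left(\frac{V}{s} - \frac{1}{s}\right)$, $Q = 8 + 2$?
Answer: $\frac{2855}{8} \approx 356.88$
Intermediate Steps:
$Q = 10$
$K{\left(V,s \right)} = -6 - \frac{1}{s} + \frac{V}{s}$ ($K{\left(V,s \right)} = -6 + \left(- \frac{1}{s} + \frac{V}{s}\right) = -6 - \frac{1}{s} + \frac{V}{s}$)
$K{\left(Q,-8 \right)} \left(-71\right) - 149 = \frac{-1 + 10 - -48}{-8} \left(-71\right) - 149 = - \frac{-1 + 10 + 48}{8} \left(-71\right) - 149 = \left(- \frac{1}{8}\right) 57 \left(-71\right) - 149 = \left(- \frac{57}{8}\right) \left(-71\right) - 149 = \frac{4047}{8} - 149 = \frac{2855}{8}$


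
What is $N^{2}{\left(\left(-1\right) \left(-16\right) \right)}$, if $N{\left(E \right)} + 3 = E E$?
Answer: $64009$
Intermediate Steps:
$N{\left(E \right)} = -3 + E^{2}$ ($N{\left(E \right)} = -3 + E E = -3 + E^{2}$)
$N^{2}{\left(\left(-1\right) \left(-16\right) \right)} = \left(-3 + \left(\left(-1\right) \left(-16\right)\right)^{2}\right)^{2} = \left(-3 + 16^{2}\right)^{2} = \left(-3 + 256\right)^{2} = 253^{2} = 64009$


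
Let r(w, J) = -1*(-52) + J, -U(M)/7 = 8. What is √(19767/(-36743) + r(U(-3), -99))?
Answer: 16*I*√250697489/36743 ≈ 6.8948*I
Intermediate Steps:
U(M) = -56 (U(M) = -7*8 = -56)
r(w, J) = 52 + J
√(19767/(-36743) + r(U(-3), -99)) = √(19767/(-36743) + (52 - 99)) = √(19767*(-1/36743) - 47) = √(-19767/36743 - 47) = √(-1746688/36743) = 16*I*√250697489/36743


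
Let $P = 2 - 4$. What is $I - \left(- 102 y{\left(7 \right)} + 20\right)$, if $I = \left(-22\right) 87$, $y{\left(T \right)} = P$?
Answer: $-2138$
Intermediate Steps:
$P = -2$ ($P = 2 - 4 = -2$)
$y{\left(T \right)} = -2$
$I = -1914$
$I - \left(- 102 y{\left(7 \right)} + 20\right) = -1914 - \left(\left(-102\right) \left(-2\right) + 20\right) = -1914 - \left(204 + 20\right) = -1914 - 224 = -2138$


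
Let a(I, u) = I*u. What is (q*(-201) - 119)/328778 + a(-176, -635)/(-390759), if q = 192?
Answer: -51870900929/128472962502 ≈ -0.40375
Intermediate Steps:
(q*(-201) - 119)/328778 + a(-176, -635)/(-390759) = (192*(-201) - 119)/328778 - 176*(-635)/(-390759) = (-38592 - 119)*(1/328778) + 111760*(-1/390759) = -38711*1/328778 - 111760/390759 = -38711/328778 - 111760/390759 = -51870900929/128472962502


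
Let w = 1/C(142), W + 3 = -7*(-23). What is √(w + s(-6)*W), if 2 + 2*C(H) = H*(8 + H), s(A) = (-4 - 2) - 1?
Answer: I*√125421717657/10649 ≈ 33.257*I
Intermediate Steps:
s(A) = -7 (s(A) = -6 - 1 = -7)
C(H) = -1 + H*(8 + H)/2 (C(H) = -1 + (H*(8 + H))/2 = -1 + H*(8 + H)/2)
W = 158 (W = -3 - 7*(-23) = -3 + 161 = 158)
w = 1/10649 (w = 1/(-1 + (½)*142² + 4*142) = 1/(-1 + (½)*20164 + 568) = 1/(-1 + 10082 + 568) = 1/10649 ≈ 9.3905e-5)
√(w + s(-6)*W) = √(1/10649 - 7*158) = √(1/10649 - 1106) = √(-11777793/10649) = I*√125421717657/10649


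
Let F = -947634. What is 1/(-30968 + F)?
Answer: -1/978602 ≈ -1.0219e-6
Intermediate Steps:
1/(-30968 + F) = 1/(-30968 - 947634) = 1/(-978602) = -1/978602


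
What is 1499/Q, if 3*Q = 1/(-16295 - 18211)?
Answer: -155173482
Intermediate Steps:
Q = -1/103518 (Q = 1/(3*(-16295 - 18211)) = (⅓)/(-34506) = (⅓)*(-1/34506) = -1/103518 ≈ -9.6602e-6)
1499/Q = 1499/(-1/103518) = 1499*(-103518) = -155173482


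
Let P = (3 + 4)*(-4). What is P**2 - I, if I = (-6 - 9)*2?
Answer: 814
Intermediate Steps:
P = -28 (P = 7*(-4) = -28)
I = -30 (I = -15*2 = -30)
P**2 - I = (-28)**2 - 1*(-30) = 784 + 30 = 814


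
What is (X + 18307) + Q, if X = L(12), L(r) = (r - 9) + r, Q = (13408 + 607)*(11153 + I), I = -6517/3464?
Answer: 541427529533/3464 ≈ 1.5630e+8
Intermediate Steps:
I = -6517/3464 (I = -6517*1/3464 = -6517/3464 ≈ -1.8814)
Q = 541364062125/3464 (Q = (13408 + 607)*(11153 - 6517/3464) = 14015*(38627475/3464) = 541364062125/3464 ≈ 1.5628e+8)
L(r) = -9 + 2*r (L(r) = (-9 + r) + r = -9 + 2*r)
X = 15 (X = -9 + 2*12 = -9 + 24 = 15)
(X + 18307) + Q = (15 + 18307) + 541364062125/3464 = 18322 + 541364062125/3464 = 541427529533/3464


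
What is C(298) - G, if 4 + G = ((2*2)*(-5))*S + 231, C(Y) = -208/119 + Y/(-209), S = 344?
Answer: 165387829/24871 ≈ 6649.8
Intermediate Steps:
C(Y) = -208/119 - Y/209 (C(Y) = -208*1/119 + Y*(-1/209) = -208/119 - Y/209)
G = -6653 (G = -4 + (((2*2)*(-5))*344 + 231) = -4 + ((4*(-5))*344 + 231) = -4 + (-20*344 + 231) = -4 + (-6880 + 231) = -4 - 6649 = -6653)
C(298) - G = (-208/119 - 1/209*298) - 1*(-6653) = (-208/119 - 298/209) + 6653 = -78934/24871 + 6653 = 165387829/24871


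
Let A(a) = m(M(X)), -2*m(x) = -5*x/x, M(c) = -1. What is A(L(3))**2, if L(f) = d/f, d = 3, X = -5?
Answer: 25/4 ≈ 6.2500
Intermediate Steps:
L(f) = 3/f
m(x) = 5/2 (m(x) = -(-5)*x/x/2 = -(-5)/2 = -1/2*(-5) = 5/2)
A(a) = 5/2
A(L(3))**2 = (5/2)**2 = 25/4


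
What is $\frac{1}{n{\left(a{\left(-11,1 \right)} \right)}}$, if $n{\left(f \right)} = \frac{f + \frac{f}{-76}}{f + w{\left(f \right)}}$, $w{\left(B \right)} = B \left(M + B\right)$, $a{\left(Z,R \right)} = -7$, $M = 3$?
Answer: $- \frac{76}{25} \approx -3.04$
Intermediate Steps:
$w{\left(B \right)} = B \left(3 + B\right)$
$n{\left(f \right)} = \frac{75 f}{76 \left(f + f \left(3 + f\right)\right)}$ ($n{\left(f \right)} = \frac{f + \frac{f}{-76}}{f + f \left(3 + f\right)} = \frac{f + f \left(- \frac{1}{76}\right)}{f + f \left(3 + f\right)} = \frac{f - \frac{f}{76}}{f + f \left(3 + f\right)} = \frac{\frac{75}{76} f}{f + f \left(3 + f\right)} = \frac{75 f}{76 \left(f + f \left(3 + f\right)\right)}$)
$\frac{1}{n{\left(a{\left(-11,1 \right)} \right)}} = \frac{1}{\frac{75}{76} \frac{1}{4 - 7}} = \frac{1}{\frac{75}{76} \frac{1}{-3}} = \frac{1}{\frac{75}{76} \left(- \frac{1}{3}\right)} = \frac{1}{- \frac{25}{76}} = - \frac{76}{25}$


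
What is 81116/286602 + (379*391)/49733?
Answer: 23252702903/7126788633 ≈ 3.2627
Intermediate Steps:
81116/286602 + (379*391)/49733 = 81116*(1/286602) + 148189*(1/49733) = 40558/143301 + 148189/49733 = 23252702903/7126788633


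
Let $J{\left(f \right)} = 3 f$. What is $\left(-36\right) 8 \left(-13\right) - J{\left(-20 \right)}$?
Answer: $3804$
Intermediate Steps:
$\left(-36\right) 8 \left(-13\right) - J{\left(-20 \right)} = \left(-36\right) 8 \left(-13\right) - 3 \left(-20\right) = \left(-288\right) \left(-13\right) - -60 = 3744 + 60 = 3804$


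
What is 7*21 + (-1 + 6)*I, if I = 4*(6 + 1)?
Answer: 287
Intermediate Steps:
I = 28 (I = 4*7 = 28)
7*21 + (-1 + 6)*I = 7*21 + (-1 + 6)*28 = 147 + 5*28 = 147 + 140 = 287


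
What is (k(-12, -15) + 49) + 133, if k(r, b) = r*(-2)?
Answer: 206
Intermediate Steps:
k(r, b) = -2*r
(k(-12, -15) + 49) + 133 = (-2*(-12) + 49) + 133 = (24 + 49) + 133 = 73 + 133 = 206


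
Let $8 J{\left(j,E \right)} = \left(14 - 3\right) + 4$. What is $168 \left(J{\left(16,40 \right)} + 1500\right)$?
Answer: $252315$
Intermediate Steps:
$J{\left(j,E \right)} = \frac{15}{8}$ ($J{\left(j,E \right)} = \frac{\left(14 - 3\right) + 4}{8} = \frac{11 + 4}{8} = \frac{1}{8} \cdot 15 = \frac{15}{8}$)
$168 \left(J{\left(16,40 \right)} + 1500\right) = 168 \left(\frac{15}{8} + 1500\right) = 168 \cdot \frac{12015}{8} = 252315$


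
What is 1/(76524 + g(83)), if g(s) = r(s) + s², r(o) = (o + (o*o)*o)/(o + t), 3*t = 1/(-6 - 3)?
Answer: 224/20228561 ≈ 1.1073e-5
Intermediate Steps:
t = -1/27 (t = 1/(3*(-6 - 3)) = (⅓)/(-9) = (⅓)*(-⅑) = -1/27 ≈ -0.037037)
r(o) = (o + o³)/(-1/27 + o) (r(o) = (o + (o*o)*o)/(o - 1/27) = (o + o²*o)/(-1/27 + o) = (o + o³)/(-1/27 + o))
g(s) = s² + 27*s*(1 + s²)/(-1 + 27*s) (g(s) = 27*s*(1 + s²)/(-1 + 27*s) + s² = s² + 27*s*(1 + s²)/(-1 + 27*s))
1/(76524 + g(83)) = 1/(76524 + 83*(27 - 1*83 + 54*83²)/(-1 + 27*83)) = 1/(76524 + 83*(27 - 83 + 54*6889)/(-1 + 2241)) = 1/(76524 + 83*(27 - 83 + 372006)/2240) = 1/(76524 + 83*(1/2240)*371950) = 1/(76524 + 3087185/224) = 1/(20228561/224) = 224/20228561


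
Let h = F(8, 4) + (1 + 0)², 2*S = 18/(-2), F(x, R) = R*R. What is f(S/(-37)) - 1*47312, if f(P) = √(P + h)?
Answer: -47312 + √93758/74 ≈ -47308.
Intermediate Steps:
F(x, R) = R²
S = -9/2 (S = (18/(-2))/2 = (18*(-½))/2 = (½)*(-9) = -9/2 ≈ -4.5000)
h = 17 (h = 4² + (1 + 0)² = 16 + 1² = 16 + 1 = 17)
f(P) = √(17 + P) (f(P) = √(P + 17) = √(17 + P))
f(S/(-37)) - 1*47312 = √(17 - 9/2/(-37)) - 1*47312 = √(17 - 9/2*(-1/37)) - 47312 = √(17 + 9/74) - 47312 = √(1267/74) - 47312 = √93758/74 - 47312 = -47312 + √93758/74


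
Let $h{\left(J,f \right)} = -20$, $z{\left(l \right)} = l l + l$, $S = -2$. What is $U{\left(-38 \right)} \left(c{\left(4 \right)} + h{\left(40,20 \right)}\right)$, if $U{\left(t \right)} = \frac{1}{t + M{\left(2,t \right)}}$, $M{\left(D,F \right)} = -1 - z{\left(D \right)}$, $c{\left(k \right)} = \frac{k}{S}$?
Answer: $\frac{22}{45} \approx 0.48889$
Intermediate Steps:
$c{\left(k \right)} = - \frac{k}{2}$ ($c{\left(k \right)} = \frac{k}{-2} = k \left(- \frac{1}{2}\right) = - \frac{k}{2}$)
$z{\left(l \right)} = l + l^{2}$ ($z{\left(l \right)} = l^{2} + l = l + l^{2}$)
$M{\left(D,F \right)} = -1 - D \left(1 + D\right)$
$U{\left(t \right)} = \frac{1}{-7 + t}$ ($U{\left(t \right)} = \frac{1}{t - \left(1 + 2 \left(1 + 2\right)\right)} = \frac{1}{t - \left(1 + 2 \cdot 3\right)} = \frac{1}{t - 7} = \frac{1}{-7 + t}$)
$U{\left(-38 \right)} \left(c{\left(4 \right)} + h{\left(40,20 \right)}\right) = \frac{\left(- \frac{1}{2}\right) 4 - 20}{-7 - 38} = \frac{-2 - 20}{-45} = \left(- \frac{1}{45}\right) \left(-22\right) = \frac{22}{45}$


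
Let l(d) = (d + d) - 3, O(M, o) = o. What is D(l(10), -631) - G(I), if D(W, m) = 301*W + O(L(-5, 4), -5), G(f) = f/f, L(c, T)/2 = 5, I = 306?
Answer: 5111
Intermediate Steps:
L(c, T) = 10 (L(c, T) = 2*5 = 10)
l(d) = -3 + 2*d (l(d) = 2*d - 3 = -3 + 2*d)
G(f) = 1
D(W, m) = -5 + 301*W (D(W, m) = 301*W - 5 = -5 + 301*W)
D(l(10), -631) - G(I) = (-5 + 301*(-3 + 2*10)) - 1*1 = (-5 + 301*(-3 + 20)) - 1 = (-5 + 301*17) - 1 = (-5 + 5117) - 1 = 5112 - 1 = 5111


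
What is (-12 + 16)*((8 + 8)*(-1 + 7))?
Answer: 384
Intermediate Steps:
(-12 + 16)*((8 + 8)*(-1 + 7)) = 4*(16*6) = 4*96 = 384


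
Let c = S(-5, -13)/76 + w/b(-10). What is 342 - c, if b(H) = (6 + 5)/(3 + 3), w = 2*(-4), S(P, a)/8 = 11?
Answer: 72148/209 ≈ 345.21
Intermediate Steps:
S(P, a) = 88 (S(P, a) = 8*11 = 88)
w = -8
b(H) = 11/6
c = -670/209 (c = 88/76 - 8/11/6 = 88*(1/76) - 8*6/11 = 22/19 - 48/11 = -670/209 ≈ -3.2057)
342 - c = 342 - 1*(-670/209) = 342 + 670/209 = 72148/209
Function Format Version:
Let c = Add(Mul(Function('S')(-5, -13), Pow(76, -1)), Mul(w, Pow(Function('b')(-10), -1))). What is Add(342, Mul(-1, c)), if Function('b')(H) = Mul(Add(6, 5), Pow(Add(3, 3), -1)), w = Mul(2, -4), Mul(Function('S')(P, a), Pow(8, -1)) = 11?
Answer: Rational(72148, 209) ≈ 345.21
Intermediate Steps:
Function('S')(P, a) = 88 (Function('S')(P, a) = Mul(8, 11) = 88)
w = -8
Function('b')(H) = Rational(11, 6) (Function('b')(H) = Mul(11, Pow(6, -1)) = Mul(11, Rational(1, 6)) = Rational(11, 6))
c = Rational(-670, 209) (c = Add(Mul(88, Pow(76, -1)), Mul(-8, Pow(Rational(11, 6), -1))) = Add(Mul(88, Rational(1, 76)), Mul(-8, Rational(6, 11))) = Add(Rational(22, 19), Rational(-48, 11)) = Rational(-670, 209) ≈ -3.2057)
Add(342, Mul(-1, c)) = Add(342, Mul(-1, Rational(-670, 209))) = Add(342, Rational(670, 209)) = Rational(72148, 209)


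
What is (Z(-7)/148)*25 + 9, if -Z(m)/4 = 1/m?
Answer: 2356/259 ≈ 9.0965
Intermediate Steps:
Z(m) = -4/m
(Z(-7)/148)*25 + 9 = (-4/(-7)/148)*25 + 9 = (-4*(-1/7)*(1/148))*25 + 9 = ((4/7)*(1/148))*25 + 9 = (1/259)*25 + 9 = 25/259 + 9 = 2356/259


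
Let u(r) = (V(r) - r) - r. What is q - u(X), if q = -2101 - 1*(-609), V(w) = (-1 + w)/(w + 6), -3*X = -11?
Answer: -129190/87 ≈ -1484.9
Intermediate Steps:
X = 11/3 (X = -⅓*(-11) = 11/3 ≈ 3.6667)
V(w) = (-1 + w)/(6 + w)
u(r) = -2*r + (-1 + r)/(6 + r) (u(r) = ((-1 + r)/(6 + r) - r) - r = (-r + (-1 + r)/(6 + r)) - r = -2*r + (-1 + r)/(6 + r))
q = -1492 (q = -2101 + 609 = -1492)
q - u(X) = -1492 - (-1 + 11/3 - 2*11/3*(6 + 11/3))/(6 + 11/3) = -1492 - (-1 + 11/3 - 2*11/3*29/3)/29/3 = -1492 - 3*(-1 + 11/3 - 638/9)/29 = -1492 - 3*(-614)/(29*9) = -1492 - 1*(-614/87) = -1492 + 614/87 = -129190/87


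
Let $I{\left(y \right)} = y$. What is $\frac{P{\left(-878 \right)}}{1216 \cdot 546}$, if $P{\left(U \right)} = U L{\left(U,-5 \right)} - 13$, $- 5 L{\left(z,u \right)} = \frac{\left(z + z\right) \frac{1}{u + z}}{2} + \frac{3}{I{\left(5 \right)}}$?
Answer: $\frac{5893267}{14656387200} \approx 0.0004021$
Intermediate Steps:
$L{\left(z,u \right)} = - \frac{3}{25} - \frac{z}{5 \left(u + z\right)}$ ($L{\left(z,u \right)} = - \frac{\frac{\left(z + z\right) \frac{1}{u + z}}{2} + \frac{3}{5}}{5} = - \frac{\frac{2 z}{u + z} \frac{1}{2} + 3 \cdot \frac{1}{5}}{5} = - \frac{\frac{2 z}{u + z} \frac{1}{2} + \frac{3}{5}}{5} = - \frac{\frac{z}{u + z} + \frac{3}{5}}{5} = - \frac{\frac{3}{5} + \frac{z}{u + z}}{5} = - \frac{3}{25} - \frac{z}{5 \left(u + z\right)}$)
$P{\left(U \right)} = -13 + \frac{U \left(15 - 8 U\right)}{25 \left(-5 + U\right)}$ ($P{\left(U \right)} = U \frac{- 8 U - -15}{25 \left(-5 + U\right)} - 13 = U \frac{- 8 U + 15}{25 \left(-5 + U\right)} - 13 = U \frac{15 - 8 U}{25 \left(-5 + U\right)} - 13 = \frac{U \left(15 - 8 U\right)}{25 \left(-5 + U\right)} - 13 = -13 + \frac{U \left(15 - 8 U\right)}{25 \left(-5 + U\right)}$)
$\frac{P{\left(-878 \right)}}{1216 \cdot 546} = \frac{\frac{1}{25} \frac{1}{-5 - 878} \left(1625 - -272180 - 8 \left(-878\right)^{2}\right)}{1216 \cdot 546} = \frac{\frac{1}{25} \frac{1}{-883} \left(1625 + 272180 - 6167072\right)}{663936} = \frac{1}{25} \left(- \frac{1}{883}\right) \left(1625 + 272180 - 6167072\right) \frac{1}{663936} = \frac{1}{25} \left(- \frac{1}{883}\right) \left(-5893267\right) \frac{1}{663936} = \frac{5893267}{22075} \cdot \frac{1}{663936} = \frac{5893267}{14656387200}$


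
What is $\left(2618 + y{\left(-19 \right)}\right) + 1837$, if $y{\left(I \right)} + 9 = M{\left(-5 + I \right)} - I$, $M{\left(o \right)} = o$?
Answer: $4441$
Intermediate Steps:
$y{\left(I \right)} = -14$ ($y{\left(I \right)} = -9 + \left(\left(-5 + I\right) - I\right) = -9 - 5 = -14$)
$\left(2618 + y{\left(-19 \right)}\right) + 1837 = \left(2618 - 14\right) + 1837 = 2604 + 1837 = 4441$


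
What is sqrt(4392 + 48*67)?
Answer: 2*sqrt(1902) ≈ 87.224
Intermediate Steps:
sqrt(4392 + 48*67) = sqrt(4392 + 3216) = sqrt(7608) = 2*sqrt(1902)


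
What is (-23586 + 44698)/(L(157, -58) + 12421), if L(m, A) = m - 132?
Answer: 1508/889 ≈ 1.6963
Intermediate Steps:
L(m, A) = -132 + m
(-23586 + 44698)/(L(157, -58) + 12421) = (-23586 + 44698)/((-132 + 157) + 12421) = 21112/(25 + 12421) = 21112/12446 = 21112*(1/12446) = 1508/889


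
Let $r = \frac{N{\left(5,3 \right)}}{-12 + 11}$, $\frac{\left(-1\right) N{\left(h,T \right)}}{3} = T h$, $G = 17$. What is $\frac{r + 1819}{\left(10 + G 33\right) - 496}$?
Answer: $\frac{1864}{75} \approx 24.853$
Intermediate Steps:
$N{\left(h,T \right)} = - 3 T h$
$r = 45$ ($r = \frac{\left(-3\right) 3 \cdot 5}{-12 + 11} = \frac{1}{-1} \left(-45\right) = \left(-1\right) \left(-45\right) = 45$)
$\frac{r + 1819}{\left(10 + G 33\right) - 496} = \frac{45 + 1819}{\left(10 + 17 \cdot 33\right) - 496} = \frac{1864}{\left(10 + 561\right) - 496} = \frac{1864}{571 - 496} = \frac{1864}{75}$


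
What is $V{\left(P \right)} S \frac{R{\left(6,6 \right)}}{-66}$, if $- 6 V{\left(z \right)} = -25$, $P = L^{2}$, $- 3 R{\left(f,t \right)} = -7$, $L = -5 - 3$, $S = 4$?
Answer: $- \frac{175}{297} \approx -0.58923$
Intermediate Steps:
$L = -8$ ($L = -5 - 3 = -8$)
$R{\left(f,t \right)} = \frac{7}{3}$ ($R{\left(f,t \right)} = \left(- \frac{1}{3}\right) \left(-7\right) = \frac{7}{3}$)
$P = 64$ ($P = \left(-8\right)^{2} = 64$)
$V{\left(z \right)} = \frac{25}{6}$ ($V{\left(z \right)} = \left(- \frac{1}{6}\right) \left(-25\right) = \frac{25}{6}$)
$V{\left(P \right)} S \frac{R{\left(6,6 \right)}}{-66} = \frac{25 \cdot 4 \frac{7}{3 \left(-66\right)}}{6} = \frac{25 \cdot 4 \cdot \frac{7}{3} \left(- \frac{1}{66}\right)}{6} = \frac{25 \cdot 4 \left(- \frac{7}{198}\right)}{6} = \frac{25}{6} \left(- \frac{14}{99}\right) = - \frac{175}{297}$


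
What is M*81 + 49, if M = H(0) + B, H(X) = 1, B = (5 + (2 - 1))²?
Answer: 3046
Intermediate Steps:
B = 36 (B = (5 + 1)² = 6² = 36)
M = 37 (M = 1 + 36 = 37)
M*81 + 49 = 37*81 + 49 = 2997 + 49 = 3046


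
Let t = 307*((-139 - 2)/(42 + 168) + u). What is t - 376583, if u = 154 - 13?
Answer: -23345149/70 ≈ -3.3350e+5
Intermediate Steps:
u = 141
t = 3015661/70 (t = 307*((-139 - 2)/(42 + 168) + 141) = 307*(-141/210 + 141) = 307*(-141*1/210 + 141) = 307*(-47/70 + 141) = 307*(9823/70) = 3015661/70 ≈ 43081.)
t - 376583 = 3015661/70 - 376583 = -23345149/70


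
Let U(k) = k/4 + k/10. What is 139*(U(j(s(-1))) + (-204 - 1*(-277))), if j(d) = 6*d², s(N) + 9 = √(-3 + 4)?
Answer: 144143/5 ≈ 28829.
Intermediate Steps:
s(N) = -8 (s(N) = -9 + √(-3 + 4) = -9 + √1 = -9 + 1 = -8)
U(k) = 7*k/20 (U(k) = k*(¼) + k*(⅒) = k/4 + k/10 = 7*k/20)
139*(U(j(s(-1))) + (-204 - 1*(-277))) = 139*(7*(6*(-8)²)/20 + (-204 - 1*(-277))) = 139*(7*(6*64)/20 + (-204 + 277)) = 139*((7/20)*384 + 73) = 139*(672/5 + 73) = 139*(1037/5) = 144143/5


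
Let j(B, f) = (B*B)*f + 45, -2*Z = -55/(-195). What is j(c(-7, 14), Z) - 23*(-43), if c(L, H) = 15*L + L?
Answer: -28666/39 ≈ -735.03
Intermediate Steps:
c(L, H) = 16*L
Z = -11/78 (Z = -(-55)/(2*(-195)) = -(-55)*(-1)/(2*195) = -½*11/39 = -11/78 ≈ -0.14103)
j(B, f) = 45 + f*B² (j(B, f) = B²*f + 45 = f*B² + 45 = 45 + f*B²)
j(c(-7, 14), Z) - 23*(-43) = (45 - 11*(16*(-7))²/78) - 23*(-43) = (45 - 11/78*(-112)²) + 989 = (45 - 11/78*12544) + 989 = (45 - 68992/39) + 989 = -67237/39 + 989 = -28666/39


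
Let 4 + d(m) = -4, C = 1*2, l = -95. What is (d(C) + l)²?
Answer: 10609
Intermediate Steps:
C = 2
d(m) = -8 (d(m) = -4 - 4 = -8)
(d(C) + l)² = (-8 - 95)² = (-103)² = 10609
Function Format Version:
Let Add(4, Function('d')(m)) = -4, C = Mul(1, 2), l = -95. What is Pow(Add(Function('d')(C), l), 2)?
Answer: 10609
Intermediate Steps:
C = 2
Function('d')(m) = -8 (Function('d')(m) = Add(-4, -4) = -8)
Pow(Add(Function('d')(C), l), 2) = Pow(Add(-8, -95), 2) = Pow(-103, 2) = 10609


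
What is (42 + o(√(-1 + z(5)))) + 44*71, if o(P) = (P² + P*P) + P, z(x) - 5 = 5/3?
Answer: 9532/3 + √51/3 ≈ 3179.7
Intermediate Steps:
z(x) = 20/3 (z(x) = 5 + 5/3 = 20/3)
o(P) = P + 2*P² (o(P) = (P² + P²) + P = 2*P² + P = P + 2*P²)
(42 + o(√(-1 + z(5)))) + 44*71 = (42 + √(-1 + 20/3)*(1 + 2*√(-1 + 20/3))) + 44*71 = (42 + √(17/3)*(1 + 2*√(17/3))) + 3124 = (42 + (√51/3)*(1 + 2*(√51/3))) + 3124 = (42 + (√51/3)*(1 + 2*√51/3)) + 3124 = (42 + √51*(1 + 2*√51/3)/3) + 3124 = 3166 + √51*(1 + 2*√51/3)/3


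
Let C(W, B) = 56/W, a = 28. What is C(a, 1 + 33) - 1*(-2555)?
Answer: 2557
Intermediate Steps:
C(a, 1 + 33) - 1*(-2555) = 56/28 - 1*(-2555) = 56*(1/28) + 2555 = 2 + 2555 = 2557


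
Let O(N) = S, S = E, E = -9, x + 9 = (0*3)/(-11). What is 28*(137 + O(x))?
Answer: 3584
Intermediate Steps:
x = -9 (x = -9 + (0*3)/(-11) = -9 + 0*(-1/11) = -9 + 0 = -9)
S = -9
O(N) = -9
28*(137 + O(x)) = 28*(137 - 9) = 28*128 = 3584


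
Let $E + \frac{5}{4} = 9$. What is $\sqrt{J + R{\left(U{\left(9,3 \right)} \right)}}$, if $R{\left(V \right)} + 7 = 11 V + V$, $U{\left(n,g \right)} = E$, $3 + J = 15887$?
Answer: $\sqrt{15970} \approx 126.37$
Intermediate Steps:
$J = 15884$ ($J = -3 + 15887 = 15884$)
$E = \frac{31}{4}$ ($E = - \frac{5}{4} + 9 = \frac{31}{4} \approx 7.75$)
$U{\left(n,g \right)} = \frac{31}{4}$
$R{\left(V \right)} = -7 + 12 V$ ($R{\left(V \right)} = -7 + \left(11 V + V\right) = -7 + 12 V$)
$\sqrt{J + R{\left(U{\left(9,3 \right)} \right)}} = \sqrt{15884 + \left(-7 + 12 \cdot \frac{31}{4}\right)} = \sqrt{15884 + \left(-7 + 93\right)} = \sqrt{15884 + 86} = \sqrt{15970}$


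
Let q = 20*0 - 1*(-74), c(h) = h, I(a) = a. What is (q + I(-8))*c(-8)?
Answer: -528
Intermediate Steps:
q = 74 (q = 0 + 74 = 74)
(q + I(-8))*c(-8) = (74 - 8)*(-8) = 66*(-8) = -528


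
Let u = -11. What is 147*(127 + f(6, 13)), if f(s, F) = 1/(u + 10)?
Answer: 18522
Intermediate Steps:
f(s, F) = -1 (f(s, F) = 1/(-11 + 10) = 1/(-1) = -1)
147*(127 + f(6, 13)) = 147*(127 - 1) = 147*126 = 18522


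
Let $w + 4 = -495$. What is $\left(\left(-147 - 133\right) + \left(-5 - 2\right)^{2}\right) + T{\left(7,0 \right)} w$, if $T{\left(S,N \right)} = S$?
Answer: $-3724$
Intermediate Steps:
$w = -499$ ($w = -4 - 495 = -499$)
$\left(\left(-147 - 133\right) + \left(-5 - 2\right)^{2}\right) + T{\left(7,0 \right)} w = \left(\left(-147 - 133\right) + \left(-5 - 2\right)^{2}\right) + 7 \left(-499\right) = \left(-280 + \left(-7\right)^{2}\right) - 3493 = \left(-280 + 49\right) - 3493 = -231 - 3493 = -3724$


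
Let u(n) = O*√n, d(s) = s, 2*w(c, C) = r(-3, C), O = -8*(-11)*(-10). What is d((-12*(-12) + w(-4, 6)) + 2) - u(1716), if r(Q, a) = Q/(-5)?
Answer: 1463/10 + 1760*√429 ≈ 36600.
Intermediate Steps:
O = -880 (O = 88*(-10) = -880)
r(Q, a) = -Q/5 (r(Q, a) = Q*(-⅕) = -Q/5)
w(c, C) = 3/10 (w(c, C) = (-⅕*(-3))/2 = (½)*(⅗) = 3/10)
u(n) = -880*√n
d((-12*(-12) + w(-4, 6)) + 2) - u(1716) = ((-12*(-12) + 3/10) + 2) - (-880)*√1716 = ((144 + 3/10) + 2) - (-880)*2*√429 = (1443/10 + 2) - (-1760)*√429 = 1463/10 + 1760*√429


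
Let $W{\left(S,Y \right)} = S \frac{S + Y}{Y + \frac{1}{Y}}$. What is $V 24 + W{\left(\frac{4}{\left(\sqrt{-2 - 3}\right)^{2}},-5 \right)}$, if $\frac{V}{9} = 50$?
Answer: $\frac{701942}{65} \approx 10799.0$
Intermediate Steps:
$V = 450$ ($V = 9 \cdot 50 = 450$)
$W{\left(S,Y \right)} = \frac{S \left(S + Y\right)}{Y + \frac{1}{Y}}$ ($W{\left(S,Y \right)} = S \frac{S + Y}{Y + \frac{1}{Y}} = \frac{S \left(S + Y\right)}{Y + \frac{1}{Y}}$)
$V 24 + W{\left(\frac{4}{\left(\sqrt{-2 - 3}\right)^{2}},-5 \right)} = 450 \cdot 24 + \frac{4}{\left(\sqrt{-2 - 3}\right)^{2}} \left(-5\right) \frac{1}{1 + \left(-5\right)^{2}} \left(\frac{4}{\left(\sqrt{-2 - 3}\right)^{2}} - 5\right) = 10800 + \frac{4}{\left(\sqrt{-5}\right)^{2}} \left(-5\right) \frac{1}{1 + 25} \left(\frac{4}{\left(\sqrt{-5}\right)^{2}} - 5\right) = 10800 + \frac{4}{\left(i \sqrt{5}\right)^{2}} \left(-5\right) \frac{1}{26} \left(\frac{4}{\left(i \sqrt{5}\right)^{2}} - 5\right) = 10800 + \frac{4}{-5} \left(-5\right) \frac{1}{26} \left(\frac{4}{-5} - 5\right) = 10800 + 4 \left(- \frac{1}{5}\right) \left(-5\right) \frac{1}{26} \left(4 \left(- \frac{1}{5}\right) - 5\right) = 10800 - \left(-4\right) \frac{1}{26} \left(- \frac{4}{5} - 5\right) = 10800 - \left(-4\right) \frac{1}{26} \left(- \frac{29}{5}\right) = 10800 - \frac{58}{65} = \frac{701942}{65}$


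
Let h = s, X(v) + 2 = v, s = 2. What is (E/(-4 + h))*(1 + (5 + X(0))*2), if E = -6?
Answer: 21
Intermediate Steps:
X(v) = -2 + v
h = 2
(E/(-4 + h))*(1 + (5 + X(0))*2) = (-6/(-4 + 2))*(1 + (5 + (-2 + 0))*2) = (-6/(-2))*(1 + (5 - 2)*2) = (-½*(-6))*(1 + 3*2) = 3*(1 + 6) = 3*7 = 21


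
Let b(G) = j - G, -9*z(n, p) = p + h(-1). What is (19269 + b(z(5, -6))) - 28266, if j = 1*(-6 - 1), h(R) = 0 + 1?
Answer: -81041/9 ≈ -9004.6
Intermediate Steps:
h(R) = 1
z(n, p) = -⅑ - p/9 (z(n, p) = -(p + 1)/9 = -(1 + p)/9 = -⅑ - p/9)
j = -7 (j = 1*(-7) = -7)
b(G) = -7 - G
(19269 + b(z(5, -6))) - 28266 = (19269 + (-7 - (-⅑ - ⅑*(-6)))) - 28266 = (19269 + (-7 - (-⅑ + ⅔))) - 28266 = (19269 + (-7 - 1*5/9)) - 28266 = (19269 + (-7 - 5/9)) - 28266 = (19269 - 68/9) - 28266 = 173353/9 - 28266 = -81041/9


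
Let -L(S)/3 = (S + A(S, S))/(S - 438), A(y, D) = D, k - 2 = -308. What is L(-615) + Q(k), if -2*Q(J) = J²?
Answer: -5478116/117 ≈ -46822.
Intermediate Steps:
k = -306 (k = 2 - 308 = -306)
L(S) = -6*S/(-438 + S) (L(S) = -3*(S + S)/(S - 438) = -3*2*S/(-438 + S) = -6*S/(-438 + S))
Q(J) = -J²/2
L(-615) + Q(k) = -6*(-615)/(-438 - 615) - ½*(-306)² = -6*(-615)/(-1053) - ½*93636 = -6*(-615)*(-1/1053) - 46818 = -410/117 - 46818 = -5478116/117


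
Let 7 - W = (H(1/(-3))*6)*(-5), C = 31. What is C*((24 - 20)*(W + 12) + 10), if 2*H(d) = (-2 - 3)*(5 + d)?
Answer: -40734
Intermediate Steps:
H(d) = -25/2 - 5*d/2 (H(d) = ((-2 - 3)*(5 + d))/2 = (-5*(5 + d))/2 = (-25 - 5*d)/2 = -25/2 - 5*d/2)
W = -343 (W = 7 - (-25/2 - 5/(2*(-3)))*6*(-5) = 7 - (-25/2 - 5*(-1)/(2*3))*6*(-5) = 7 - (-25/2 - 5/2*(-⅓))*6*(-5) = 7 - (-25/2 + ⅚)*6*(-5) = 7 - (-35/3*6)*(-5) = 7 - (-70)*(-5) = 7 - 1*350 = 7 - 350 = -343)
C*((24 - 20)*(W + 12) + 10) = 31*((24 - 20)*(-343 + 12) + 10) = 31*(4*(-331) + 10) = 31*(-1324 + 10) = 31*(-1314) = -40734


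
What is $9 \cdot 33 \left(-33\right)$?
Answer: $-9801$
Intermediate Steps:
$9 \cdot 33 \left(-33\right) = 297 \left(-33\right) = -9801$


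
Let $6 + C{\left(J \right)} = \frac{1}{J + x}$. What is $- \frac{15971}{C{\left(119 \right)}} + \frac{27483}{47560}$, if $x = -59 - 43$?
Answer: $\frac{12915648703}{4803560} \approx 2688.8$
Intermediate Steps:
$x = -102$
$C{\left(J \right)} = -6 + \frac{1}{-102 + J}$ ($C{\left(J \right)} = -6 + \frac{1}{J - 102} = -6 + \frac{1}{-102 + J}$)
$- \frac{15971}{C{\left(119 \right)}} + \frac{27483}{47560} = - \frac{15971}{\frac{1}{-102 + 119} \left(613 - 714\right)} + \frac{27483}{47560} = - \frac{15971}{\frac{1}{17} \left(613 - 714\right)} + 27483 \cdot \frac{1}{47560} = - \frac{15971}{\frac{1}{17} \left(-101\right)} + \frac{27483}{47560} = - \frac{15971}{- \frac{101}{17}} + \frac{27483}{47560} = \left(-15971\right) \left(- \frac{17}{101}\right) + \frac{27483}{47560} = \frac{271507}{101} + \frac{27483}{47560} = \frac{12915648703}{4803560}$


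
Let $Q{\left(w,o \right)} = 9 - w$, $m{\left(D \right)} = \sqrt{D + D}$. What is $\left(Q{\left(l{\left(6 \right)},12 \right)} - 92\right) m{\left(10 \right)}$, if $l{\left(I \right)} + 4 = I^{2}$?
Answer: $- 230 \sqrt{5} \approx -514.3$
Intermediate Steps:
$m{\left(D \right)} = \sqrt{2} \sqrt{D}$ ($m{\left(D \right)} = \sqrt{2 D} = \sqrt{2} \sqrt{D}$)
$l{\left(I \right)} = -4 + I^{2}$
$\left(Q{\left(l{\left(6 \right)},12 \right)} - 92\right) m{\left(10 \right)} = \left(\left(9 - \left(-4 + 6^{2}\right)\right) - 92\right) \sqrt{2} \sqrt{10} = \left(\left(9 - \left(-4 + 36\right)\right) - 92\right) 2 \sqrt{5} = \left(\left(9 - 32\right) - 92\right) 2 \sqrt{5} = \left(-23 - 92\right) 2 \sqrt{5} = - 115 \cdot 2 \sqrt{5} = - 230 \sqrt{5}$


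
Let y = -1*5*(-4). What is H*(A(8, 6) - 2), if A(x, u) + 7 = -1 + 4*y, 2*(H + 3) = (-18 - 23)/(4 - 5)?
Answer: 1225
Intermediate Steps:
H = 35/2 (H = -3 + ((-18 - 23)/(4 - 5))/2 = -3 + (-41/(-1))/2 = -3 + (-41*(-1))/2 = -3 + (½)*41 = -3 + 41/2 = 35/2 ≈ 17.500)
y = 20 (y = -5*(-4) = 20)
A(x, u) = 72 (A(x, u) = -7 + (-1 + 4*20) = -7 + (-1 + 80) = -7 + 79 = 72)
H*(A(8, 6) - 2) = 35*(72 - 2)/2 = (35/2)*70 = 1225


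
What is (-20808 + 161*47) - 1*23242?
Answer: -36483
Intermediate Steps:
(-20808 + 161*47) - 1*23242 = (-20808 + 7567) - 23242 = -13241 - 23242 = -36483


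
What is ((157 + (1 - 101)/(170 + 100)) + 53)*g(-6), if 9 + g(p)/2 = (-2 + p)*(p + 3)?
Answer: 56600/9 ≈ 6288.9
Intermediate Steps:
g(p) = -18 + 2*(-2 + p)*(3 + p) (g(p) = -18 + 2*((-2 + p)*(p + 3)) = -18 + 2*((-2 + p)*(3 + p)) = -18 + 2*(-2 + p)*(3 + p))
((157 + (1 - 101)/(170 + 100)) + 53)*g(-6) = ((157 + (1 - 101)/(170 + 100)) + 53)*(-30 + 2*(-6) + 2*(-6)²) = ((157 - 100/270) + 53)*(-30 - 12 + 2*36) = ((157 - 100*1/270) + 53)*(-30 - 12 + 72) = ((157 - 10/27) + 53)*30 = (4229/27 + 53)*30 = (5660/27)*30 = 56600/9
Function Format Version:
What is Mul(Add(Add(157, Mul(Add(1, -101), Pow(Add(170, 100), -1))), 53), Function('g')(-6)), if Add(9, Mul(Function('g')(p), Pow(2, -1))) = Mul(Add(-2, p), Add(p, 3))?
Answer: Rational(56600, 9) ≈ 6288.9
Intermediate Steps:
Function('g')(p) = Add(-18, Mul(2, Add(-2, p), Add(3, p))) (Function('g')(p) = Add(-18, Mul(2, Mul(Add(-2, p), Add(p, 3)))) = Add(-18, Mul(2, Mul(Add(-2, p), Add(3, p)))) = Add(-18, Mul(2, Add(-2, p), Add(3, p))))
Mul(Add(Add(157, Mul(Add(1, -101), Pow(Add(170, 100), -1))), 53), Function('g')(-6)) = Mul(Add(Add(157, Mul(Add(1, -101), Pow(Add(170, 100), -1))), 53), Add(-30, Mul(2, -6), Mul(2, Pow(-6, 2)))) = Mul(Add(Add(157, Mul(-100, Pow(270, -1))), 53), Add(-30, -12, Mul(2, 36))) = Mul(Add(Add(157, Mul(-100, Rational(1, 270))), 53), Add(-30, -12, 72)) = Mul(Add(Add(157, Rational(-10, 27)), 53), 30) = Mul(Add(Rational(4229, 27), 53), 30) = Mul(Rational(5660, 27), 30) = Rational(56600, 9)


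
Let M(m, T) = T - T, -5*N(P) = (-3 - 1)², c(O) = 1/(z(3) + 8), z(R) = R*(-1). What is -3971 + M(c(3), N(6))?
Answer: -3971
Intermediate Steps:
z(R) = -R
c(O) = ⅕ (c(O) = 1/(-1*3 + 8) = 1/(-3 + 8) = 1/5 = ⅕)
N(P) = -16/5 (N(P) = -(-3 - 1)²/5 = -⅕*(-4)² = -⅕*16 = -16/5)
M(m, T) = 0
-3971 + M(c(3), N(6)) = -3971 + 0 = -3971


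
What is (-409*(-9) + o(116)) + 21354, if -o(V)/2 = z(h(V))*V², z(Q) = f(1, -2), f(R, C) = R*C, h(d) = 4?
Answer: 78859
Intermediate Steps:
f(R, C) = C*R
z(Q) = -2 (z(Q) = -2*1 = -2)
o(V) = 4*V² (o(V) = -(-4)*V² = 4*V²)
(-409*(-9) + o(116)) + 21354 = (-409*(-9) + 4*116²) + 21354 = (3681 + 4*13456) + 21354 = (3681 + 53824) + 21354 = 57505 + 21354 = 78859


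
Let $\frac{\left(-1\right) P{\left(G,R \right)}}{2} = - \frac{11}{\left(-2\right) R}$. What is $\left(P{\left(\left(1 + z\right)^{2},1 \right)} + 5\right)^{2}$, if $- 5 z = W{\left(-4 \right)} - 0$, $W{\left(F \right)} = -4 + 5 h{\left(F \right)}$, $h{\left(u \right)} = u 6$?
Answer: $36$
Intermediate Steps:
$h{\left(u \right)} = 6 u$
$W{\left(F \right)} = -4 + 30 F$ ($W{\left(F \right)} = -4 + 5 \cdot 6 F = -4 + 30 F$)
$z = \frac{124}{5}$ ($z = - \frac{\left(-4 + 30 \left(-4\right)\right) - 0}{5} = - \frac{\left(-4 - 120\right) + 0}{5} = - \frac{-124 + 0}{5} = \left(- \frac{1}{5}\right) \left(-124\right) = \frac{124}{5} \approx 24.8$)
$P{\left(G,R \right)} = - \frac{11}{R}$ ($P{\left(G,R \right)} = - 2 \left(- \frac{11}{\left(-2\right) R}\right) = - 2 \left(- 11 \left(- \frac{1}{2 R}\right)\right) = - 2 \frac{11}{2 R} = - \frac{11}{R}$)
$\left(P{\left(\left(1 + z\right)^{2},1 \right)} + 5\right)^{2} = \left(- \frac{11}{1} + 5\right)^{2} = \left(\left(-11\right) 1 + 5\right)^{2} = \left(-11 + 5\right)^{2} = \left(-6\right)^{2} = 36$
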